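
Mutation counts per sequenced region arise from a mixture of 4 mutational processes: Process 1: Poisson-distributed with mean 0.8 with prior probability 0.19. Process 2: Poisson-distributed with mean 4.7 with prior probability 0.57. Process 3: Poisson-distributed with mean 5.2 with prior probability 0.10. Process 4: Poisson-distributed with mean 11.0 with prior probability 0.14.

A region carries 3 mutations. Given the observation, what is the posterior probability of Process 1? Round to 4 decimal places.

Posterior ∝ prior × likelihood, so P(k | x) ∝ w_k f_k(x); normalise over all components.
Component likelihoods at x = 3 mutations:
  f_1 = e^(−0.8)·0.8^3/3! = 0.0383427
  f_2 = e^(−4.7)·4.7^3/3! = 0.157383
  f_3 = e^(−5.2)·5.2^3/3! = 0.129279
  f_4 = e^(−11.0)·11.0^3/3! = 0.00370499
Prior × likelihood for each component:
  w_1·f_1 = 0.19 × 0.0383427 = 0.00728512
  w_2·f_2 = 0.57 × 0.157383 = 0.0897084
  w_3·f_3 = 0.10 × 0.129279 = 0.0129279
  w_4·f_4 = 0.14 × 0.00370499 = 0.000518699
Evidence: 0.00728512 + 0.0897084 + 0.0129279 + 0.000518699 = 0.11044
So the posterior for Process 1 is 0.00728512 / 0.11044 ≈ 0.0660.

0.0660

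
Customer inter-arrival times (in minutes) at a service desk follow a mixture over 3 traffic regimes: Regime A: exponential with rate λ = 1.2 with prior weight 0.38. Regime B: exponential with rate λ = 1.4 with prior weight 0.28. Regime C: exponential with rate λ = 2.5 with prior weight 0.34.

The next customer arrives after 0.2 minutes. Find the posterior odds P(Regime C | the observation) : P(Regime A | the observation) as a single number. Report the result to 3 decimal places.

1.437

Posterior odds = (π_i f_i(x)) / (π_j f_j(x)); the normalising sum cancels.
Evaluate each component's likelihood at the observed value:
  p_A = 1.2·e^(−1.2·0.2) = 1.2·e^(−0.2400) = 0.943953
  p_B = 1.4·e^(−1.4·0.2) = 1.4·e^(−0.2800) = 1.0581
  p_C = 2.5·e^(−2.5·0.2) = 2.5·e^(−0.5000) = 1.51633
0.515551 / 0.358702 ≈ 1.437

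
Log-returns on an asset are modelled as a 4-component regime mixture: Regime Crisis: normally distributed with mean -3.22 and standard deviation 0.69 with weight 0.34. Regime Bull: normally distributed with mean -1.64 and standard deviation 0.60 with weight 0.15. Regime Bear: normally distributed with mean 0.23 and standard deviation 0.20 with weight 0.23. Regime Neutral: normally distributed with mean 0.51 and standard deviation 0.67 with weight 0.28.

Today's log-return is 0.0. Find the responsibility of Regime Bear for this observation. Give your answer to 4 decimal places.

0.6506

By Bayes' theorem, P(k | x) = π_k f_k(x) / Σ_j π_j f_j(x).
Component likelihoods at x = 0.0:
  p_Crisis = 1.07914e-05
  p_Bull = 0.0158645
  p_Bear = 1.02968
  p_Neutral = 0.445673
Unnormalised posteriors:
  π_Crisis·p_Crisis = 0.34 × 1.07914e-05 = 3.66907e-06
  π_Bull·p_Bull = 0.15 × 0.0158645 = 0.00237968
  π_Bear·p_Bear = 0.23 × 1.02968 = 0.236827
  π_Neutral·p_Neutral = 0.28 × 0.445673 = 0.124789
Denominator: 3.66907e-06 + 0.00237968 + 0.236827 + 0.124789 = 0.363999
So the posterior for Regime Bear is 0.236827 / 0.363999 ≈ 0.6506.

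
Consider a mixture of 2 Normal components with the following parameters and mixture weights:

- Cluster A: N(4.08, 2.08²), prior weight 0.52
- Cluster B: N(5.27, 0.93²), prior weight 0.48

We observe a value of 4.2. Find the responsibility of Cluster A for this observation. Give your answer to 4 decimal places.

0.4838

P(component k | x) = w_k·f_k(x) / marginal(x), where marginal(x) = Σ_j w_j·f_j(x).
Normal densities:
  f_A = (1/(2.08·√(2π)))·exp(−(4.2−4.08)²/(2·2.08²)) = 0.191799·exp(-0.00166) = 0.19148
  f_B = (1/(0.93·√(2π)))·exp(−(4.2−5.27)²/(2·0.93²)) = 0.428970·exp(-0.66187) = 0.2213
Unnormalised posteriors:
  w_A·f_A = 0.52 × 0.19148 = 0.0995697
  w_B·f_B = 0.48 × 0.2213 = 0.106224
Normaliser: 0.0995697 + 0.106224 = 0.205794
P(Cluster A | data) = 0.0995697 / 0.205794 ≈ 0.4838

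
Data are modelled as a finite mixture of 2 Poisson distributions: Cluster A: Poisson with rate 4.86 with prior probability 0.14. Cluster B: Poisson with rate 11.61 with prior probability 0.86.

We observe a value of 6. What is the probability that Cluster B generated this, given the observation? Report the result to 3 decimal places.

P(component k | x) = π_k·f_k(x) / marginal(x), where marginal(x) = Σ_j π_j·f_j(x).
Evaluate each component's likelihood at the observed value:
  f_A = e^(−4.86)·4.86^6/6! = 0.141845
  f_B = e^(−11.61)·11.61^6/6! = 0.0308675
Unnormalised posteriors:
  π_A·f_A = 0.14 × 0.141845 = 0.0198583
  π_B·f_B = 0.86 × 0.0308675 = 0.0265461
Marginal: 0.0198583 + 0.0265461 = 0.0464044
P(Cluster B | data) ≈ 0.572

0.572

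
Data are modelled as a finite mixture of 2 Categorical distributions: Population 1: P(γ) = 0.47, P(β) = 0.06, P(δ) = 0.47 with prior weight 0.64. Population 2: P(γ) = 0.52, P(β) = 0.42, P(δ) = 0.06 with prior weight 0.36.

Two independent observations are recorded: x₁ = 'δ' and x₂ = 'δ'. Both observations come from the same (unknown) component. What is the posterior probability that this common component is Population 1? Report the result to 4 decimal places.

0.9909

P(component k | x) = w_k·f_k(x) / marginal(x), where marginal(x) = Σ_j w_j·f_j(x).
Since both observations come from the same component, the likelihood for component k is f_k(x₁)·f_k(x₂).
  f_1 = [0.47] × [0.47] = 0.2209
  f_2 = [0.06] × [0.06] = 0.0036
Weight by the priors:
  w_1·f_1 = 0.64 × 0.2209 = 0.141376
  w_2·f_2 = 0.36 × 0.0036 = 0.001296
Normaliser: 0.141376 + 0.001296 = 0.142672
Responsibility of Population 1: 0.141376 / 0.142672 ≈ 0.9909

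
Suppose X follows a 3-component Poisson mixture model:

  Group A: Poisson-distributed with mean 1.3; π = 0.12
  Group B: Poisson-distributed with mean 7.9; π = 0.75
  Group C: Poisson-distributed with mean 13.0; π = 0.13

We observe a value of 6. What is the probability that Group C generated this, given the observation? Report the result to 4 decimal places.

P(component k | x) = π_k·f_k(x) / marginal(x), where marginal(x) = Σ_j π_j·f_j(x).
Evaluate each component's likelihood at the observed value:
  L_A = e^(−1.3)·1.3^6/6! = 0.00182703
  L_B = e^(−7.9)·7.9^6/6! = 0.125171
  L_C = e^(−13.0)·13.0^6/6! = 0.015153
Unnormalised posteriors:
  π_A·L_A = 0.12 × 0.00182703 = 0.000219243
  π_B·L_B = 0.75 × 0.125171 = 0.0938782
  π_C·L_C = 0.13 × 0.015153 = 0.00196989
Denominator: 0.000219243 + 0.0938782 + 0.00196989 = 0.0960674
P(Group C | 6) = 0.00196989 / 0.0960674 ≈ 0.0205

0.0205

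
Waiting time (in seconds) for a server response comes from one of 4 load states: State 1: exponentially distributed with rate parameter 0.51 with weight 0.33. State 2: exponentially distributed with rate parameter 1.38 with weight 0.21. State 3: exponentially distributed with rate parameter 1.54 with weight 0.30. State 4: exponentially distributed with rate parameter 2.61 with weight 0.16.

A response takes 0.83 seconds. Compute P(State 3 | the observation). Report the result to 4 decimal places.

Posterior ∝ prior × likelihood, so P(k | x) ∝ w_k f_k(x); normalise over all components.
Evaluate each component's likelihood at the observed value:
  L_1 = 0.33399
  L_2 = 0.438973
  L_3 = 0.428949
  L_4 = 0.299108
Multiply by the mixture weights:
  w_1·L_1 = 0.33 × 0.33399 = 0.110217
  w_2·L_2 = 0.21 × 0.438973 = 0.0921844
  w_3·L_3 = 0.30 × 0.428949 = 0.128685
  w_4·L_4 = 0.16 × 0.299108 = 0.0478573
Evidence: 0.110217 + 0.0921844 + 0.128685 + 0.0478573 = 0.378943
So the posterior for State 3 is 0.128685 / 0.378943 ≈ 0.3396.

0.3396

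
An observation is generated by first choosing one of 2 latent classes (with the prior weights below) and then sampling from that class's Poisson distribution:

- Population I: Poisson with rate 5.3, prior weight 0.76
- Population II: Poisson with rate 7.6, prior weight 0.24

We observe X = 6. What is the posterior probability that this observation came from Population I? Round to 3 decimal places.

0.784

P(component k | x) = π_k·f_k(x) / marginal(x), where marginal(x) = Σ_j π_j·f_j(x).
Evaluate each component's likelihood at the observed value:
  p_I = e^(−5.3)·5.3^6/6! = 0.15366
  p_II = e^(−7.6)·7.6^6/6! = 0.13394
Prior × likelihood for each component:
  π_I·p_I = 0.76 × 0.15366 = 0.116782
  π_II·p_II = 0.24 × 0.13394 = 0.0321457
Evidence: 0.116782 + 0.0321457 = 0.148928
So the posterior for Population I is 0.116782 / 0.148928 ≈ 0.784.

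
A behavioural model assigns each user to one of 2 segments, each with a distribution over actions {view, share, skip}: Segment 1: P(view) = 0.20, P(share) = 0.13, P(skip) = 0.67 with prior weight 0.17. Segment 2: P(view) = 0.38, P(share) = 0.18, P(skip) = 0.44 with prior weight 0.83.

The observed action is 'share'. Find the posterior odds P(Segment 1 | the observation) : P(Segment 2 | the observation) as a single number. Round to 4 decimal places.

0.1479

Only the two components matter; the odds are (P(Z=i) f_i(x)) / (P(Z=j) f_j(x)).
Categorical probabilities:
  p_1 = 0.13
  p_2 = 0.18
0.0221 / 0.1494 ≈ 0.1479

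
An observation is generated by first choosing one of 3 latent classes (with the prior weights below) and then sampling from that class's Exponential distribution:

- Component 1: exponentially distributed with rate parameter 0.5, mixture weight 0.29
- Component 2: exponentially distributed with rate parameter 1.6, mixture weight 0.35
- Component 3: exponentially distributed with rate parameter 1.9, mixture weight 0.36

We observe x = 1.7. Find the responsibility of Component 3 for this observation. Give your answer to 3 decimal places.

0.215

P(component k | x) = w_k·f_k(x) / marginal(x), where marginal(x) = Σ_j w_j·f_j(x).
Evaluate each component's likelihood at the observed value:
  p_1 = 0.5·e^(−0.5·1.7) = 0.5·e^(−0.8500) = 0.213707
  p_2 = 1.6·e^(−1.6·1.7) = 1.6·e^(−2.7200) = 0.1054
  p_3 = 1.9·e^(−1.9·1.7) = 1.9·e^(−3.2300) = 0.0751592
Unnormalised posteriors:
  w_1·p_1 = 0.29 × 0.213707 = 0.0619752
  w_2·p_2 = 0.35 × 0.1054 = 0.0368899
  w_3·p_3 = 0.36 × 0.0751592 = 0.0270573
Marginal: 0.0619752 + 0.0368899 + 0.0270573 = 0.125922
P(Component 3 | data) = 0.0270573 / 0.125922 ≈ 0.215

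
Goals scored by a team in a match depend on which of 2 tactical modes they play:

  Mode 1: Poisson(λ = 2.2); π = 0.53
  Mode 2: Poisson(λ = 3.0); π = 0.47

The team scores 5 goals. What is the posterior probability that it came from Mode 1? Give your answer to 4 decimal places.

0.3474

Posterior ∝ prior × likelihood, so P(k | x) ∝ π_k f_k(x); normalise over all components.
Poisson probabilities:
  f_1 = e^(−2.2)·2.2^5/5! = 0.0475866
  f_2 = e^(−3.0)·3.0^5/5! = 0.100819
Multiply by the mixture weights:
  π_1·f_1 = 0.53 × 0.0475866 = 0.0252209
  π_2·f_2 = 0.47 × 0.100819 = 0.0473848
Normaliser: 0.0252209 + 0.0473848 = 0.0726057
Responsibility of Mode 1: 0.0252209 / 0.0726057 ≈ 0.3474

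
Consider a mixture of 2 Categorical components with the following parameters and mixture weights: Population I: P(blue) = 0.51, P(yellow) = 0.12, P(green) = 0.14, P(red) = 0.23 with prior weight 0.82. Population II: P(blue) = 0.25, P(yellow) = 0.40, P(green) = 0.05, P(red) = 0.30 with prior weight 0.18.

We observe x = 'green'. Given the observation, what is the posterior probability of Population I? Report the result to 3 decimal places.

0.927

Apply Bayes' rule: the posterior for each component is proportional to its prior times its likelihood at x.
Evaluate each component's likelihood at the observed value:
  f_I = 0.14
  f_II = 0.05
Prior × likelihood for each component:
  P(Z=I)·f_I = 0.82 × 0.14 = 0.1148
  P(Z=II)·f_II = 0.18 × 0.05 = 0.009
Marginal: 0.1148 + 0.009 = 0.1238
P(Population I | x) ≈ 0.927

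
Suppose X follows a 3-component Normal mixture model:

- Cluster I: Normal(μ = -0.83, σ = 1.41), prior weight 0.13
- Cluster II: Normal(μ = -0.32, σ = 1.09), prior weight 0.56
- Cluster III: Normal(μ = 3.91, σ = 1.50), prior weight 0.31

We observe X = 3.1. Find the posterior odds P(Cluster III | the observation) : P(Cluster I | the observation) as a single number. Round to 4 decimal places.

94.2263

Posterior odds = (w_i f_i(x)) / (w_j f_j(x)); the normalising sum cancels.
Component likelihoods at x = 3.1:
  L_I = (1/(1.41·√(2π)))·exp(−(3.1−-0.83)²/(2·1.41²)) = 0.282938·exp(-3.88434) = 0.00581761
  L_II = (1/(1.09·√(2π)))·exp(−(3.1−-0.32)²/(2·1.09²)) = 0.366002·exp(-4.92231) = 0.00266533
  L_III = (1/(1.50·√(2π)))·exp(−(3.1−3.91)²/(2·1.50²)) = 0.265962·exp(-0.14580) = 0.229879
Posterior odds = (w_III·L_III) / (w_I·L_I) = (0.31·0.229879) / (0.13·0.00581761) = 0.0712624 / 0.00075629 ≈ 94.2263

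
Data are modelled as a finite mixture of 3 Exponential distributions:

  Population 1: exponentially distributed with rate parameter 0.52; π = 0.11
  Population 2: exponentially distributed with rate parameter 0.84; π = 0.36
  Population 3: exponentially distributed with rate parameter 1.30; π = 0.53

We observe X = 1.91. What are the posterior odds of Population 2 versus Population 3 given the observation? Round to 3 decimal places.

Only the two components matter; the odds are (π_i f_i(x)) / (π_j f_j(x)).
Exponential densities:
  f_1 = 0.192603
  f_2 = 0.168849
  f_3 = 0.10854
Posterior odds = (π_2·f_2) / (π_3·f_3) = (0.36·0.168849) / (0.53·0.10854) = 0.0607855 / 0.0575262 ≈ 1.057

1.057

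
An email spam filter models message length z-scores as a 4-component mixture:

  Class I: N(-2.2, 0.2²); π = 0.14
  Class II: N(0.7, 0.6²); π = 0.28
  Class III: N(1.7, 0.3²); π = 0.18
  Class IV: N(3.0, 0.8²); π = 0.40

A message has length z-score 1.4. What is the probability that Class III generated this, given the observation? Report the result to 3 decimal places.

The responsibility of component k is P(Z=k) f_k(x) divided by Σ_j P(Z=j) f_j(x).
Component likelihoods at x = 1.4:
  L_I = (1/(0.2·√(2π)))·exp(−(1.4−-2.2)²/(2·0.2²)) = 1.994711·exp(-162.00000) = 8.79375e-71
  L_II = (1/(0.6·√(2π)))·exp(−(1.4−0.7)²/(2·0.6²)) = 0.664904·exp(-0.68056) = 0.336664
  L_III = (1/(0.3·√(2π)))·exp(−(1.4−1.7)²/(2·0.3²)) = 1.329808·exp(-0.50000) = 0.806569
  L_IV = (1/(0.8·√(2π)))·exp(−(1.4−3.0)²/(2·0.8²)) = 0.498678·exp(-2.00000) = 0.0674887
Prior × likelihood for each component:
  P(Z=I)·L_I = 0.14 × 8.79375e-71 = 1.23112e-71
  P(Z=II)·L_II = 0.28 × 0.336664 = 0.0942661
  P(Z=III)·L_III = 0.18 × 0.806569 = 0.145182
  P(Z=IV)·L_IV = 0.40 × 0.0674887 = 0.0269955
Sum: 1.23112e-71 + 0.0942661 + 0.145182 + 0.0269955 = 0.266444
So the posterior for Class III is 0.145182 / 0.266444 ≈ 0.545.

0.545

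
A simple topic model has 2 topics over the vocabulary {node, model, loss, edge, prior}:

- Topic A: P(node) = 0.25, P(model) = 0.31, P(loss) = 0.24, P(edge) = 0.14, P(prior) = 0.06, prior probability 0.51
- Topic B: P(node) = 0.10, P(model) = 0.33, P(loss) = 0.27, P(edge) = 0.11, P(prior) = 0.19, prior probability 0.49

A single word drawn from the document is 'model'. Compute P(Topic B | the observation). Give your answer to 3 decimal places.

0.506

Posterior ∝ prior × likelihood, so P(k | x) ∝ π_k f_k(x); normalise over all components.
Component likelihoods at x = 'model':
  p_A = P(model | comp) = 0.31
  p_B = P(model | comp) = 0.33
Multiply by the mixture weights:
  π_A·p_A = 0.51 × 0.31 = 0.1581
  π_B·p_B = 0.49 × 0.33 = 0.1617
Evidence: 0.1581 + 0.1617 = 0.3198
So the posterior for Topic B is 0.1617 / 0.3198 ≈ 0.506.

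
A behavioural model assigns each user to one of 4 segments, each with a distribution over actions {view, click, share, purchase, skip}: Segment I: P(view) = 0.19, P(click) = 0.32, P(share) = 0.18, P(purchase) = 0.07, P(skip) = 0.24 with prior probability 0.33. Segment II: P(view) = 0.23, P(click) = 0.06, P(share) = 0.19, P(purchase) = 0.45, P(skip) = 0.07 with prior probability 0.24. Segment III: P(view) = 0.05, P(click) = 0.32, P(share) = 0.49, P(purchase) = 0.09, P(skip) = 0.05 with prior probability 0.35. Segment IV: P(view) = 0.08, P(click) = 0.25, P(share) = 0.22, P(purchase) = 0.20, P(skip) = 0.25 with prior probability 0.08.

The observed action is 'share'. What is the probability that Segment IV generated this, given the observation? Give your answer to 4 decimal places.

0.0598

Posterior ∝ prior × likelihood, so P(k | x) ∝ π_k f_k(x); normalise over all components.
Evaluate each component's likelihood at the observed value:
  p_I = 0.18
  p_II = 0.19
  p_III = 0.49
  p_IV = 0.22
Prior × likelihood for each component:
  π_I·p_I = 0.33 × 0.18 = 0.0594
  π_II·p_II = 0.24 × 0.19 = 0.0456
  π_III·p_III = 0.35 × 0.49 = 0.1715
  π_IV·p_IV = 0.08 × 0.22 = 0.0176
Normaliser: 0.0594 + 0.0456 + 0.1715 + 0.0176 = 0.2941
P(Segment IV | x) ≈ 0.0598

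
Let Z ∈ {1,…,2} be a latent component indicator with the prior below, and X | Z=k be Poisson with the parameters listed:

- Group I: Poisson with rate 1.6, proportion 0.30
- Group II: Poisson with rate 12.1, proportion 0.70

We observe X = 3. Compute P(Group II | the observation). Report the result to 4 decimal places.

Apply Bayes' rule: the posterior for each component is proportional to its prior times its likelihood at x.
Poisson probabilities:
  p_I = 0.137828
  p_II = 0.0016415
Prior × likelihood for each component:
  π_I·p_I = 0.30 × 0.137828 = 0.0413484
  π_II·p_II = 0.70 × 0.0016415 = 0.00114905
Normaliser: 0.0413484 + 0.00114905 = 0.0424975
P(Group II | data) ≈ 0.0270

0.0270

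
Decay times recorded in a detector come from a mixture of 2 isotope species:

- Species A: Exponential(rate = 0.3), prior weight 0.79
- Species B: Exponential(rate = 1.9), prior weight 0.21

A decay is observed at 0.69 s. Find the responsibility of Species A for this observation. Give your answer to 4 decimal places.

0.6418

By Bayes' theorem, P(k | x) = P(Z=k) f_k(x) / Σ_j P(Z=j) f_j(x).
Exponential densities:
  L_A = 0.3·e^(−0.3·0.69) = 0.3·e^(−0.2070) = 0.243906
  L_B = 1.9·e^(−1.9·0.69) = 1.9·e^(−1.3110) = 0.512146
Unnormalised posteriors:
  P(Z=A)·L_A = 0.79 × 0.243906 = 0.192686
  P(Z=B)·L_B = 0.21 × 0.512146 = 0.107551
Marginal: 0.192686 + 0.107551 = 0.300236
Responsibility of Species A: 0.192686 / 0.300236 ≈ 0.6418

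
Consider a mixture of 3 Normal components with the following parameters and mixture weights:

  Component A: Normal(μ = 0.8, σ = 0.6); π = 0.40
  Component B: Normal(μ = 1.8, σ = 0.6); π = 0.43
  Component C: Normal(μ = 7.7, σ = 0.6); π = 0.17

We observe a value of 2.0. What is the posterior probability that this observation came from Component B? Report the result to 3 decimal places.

0.883

The responsibility of component k is P(Z=k) f_k(x) divided by Σ_j P(Z=j) f_j(x).
Component likelihoods at x = 2.0:
  L_A = (1/(0.6·√(2π)))·exp(−(2.0−0.8)²/(2·0.6²)) = 0.664904·exp(-2.00000) = 0.0899849
  L_B = (1/(0.6·√(2π)))·exp(−(2.0−1.8)²/(2·0.6²)) = 0.664904·exp(-0.05556) = 0.628972
  L_C = (1/(0.6·√(2π)))·exp(−(2.0−7.7)²/(2·0.6²)) = 0.664904·exp(-45.12500) = 1.67966e-20
Unnormalised posteriors:
  P(Z=A)·L_A = 0.40 × 0.0899849 = 0.035994
  P(Z=B)·L_B = 0.43 × 0.628972 = 0.270458
  P(Z=C)·L_C = 0.17 × 1.67966e-20 = 2.85542e-21
Evidence: 0.035994 + 0.270458 + 2.85542e-21 = 0.306452
P(Component B | 2.0) ≈ 0.883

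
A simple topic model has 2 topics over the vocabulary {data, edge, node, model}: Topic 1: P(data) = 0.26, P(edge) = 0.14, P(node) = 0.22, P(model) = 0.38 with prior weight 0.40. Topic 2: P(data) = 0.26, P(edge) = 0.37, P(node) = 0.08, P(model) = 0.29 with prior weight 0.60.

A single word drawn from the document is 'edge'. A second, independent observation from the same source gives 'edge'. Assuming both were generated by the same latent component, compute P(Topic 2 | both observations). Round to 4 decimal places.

The responsibility of component k is P(Z=k) f_k(x) divided by Σ_j P(Z=j) f_j(x).
Since both observations come from the same component, the likelihood for component k is f_k(x₁)·f_k(x₂).
  L_1 = [P(edge | comp) = 0.14] × [0.14] = 0.0196
  L_2 = [P(edge | comp) = 0.37] × [0.37] = 0.1369
Weight by the priors:
  P(Z=1)·L_1 = 0.40 × 0.0196 = 0.00784
  P(Z=2)·L_2 = 0.60 × 0.1369 = 0.08214
Sum: 0.00784 + 0.08214 = 0.08998
P(Topic 2 | x) ≈ 0.9129

0.9129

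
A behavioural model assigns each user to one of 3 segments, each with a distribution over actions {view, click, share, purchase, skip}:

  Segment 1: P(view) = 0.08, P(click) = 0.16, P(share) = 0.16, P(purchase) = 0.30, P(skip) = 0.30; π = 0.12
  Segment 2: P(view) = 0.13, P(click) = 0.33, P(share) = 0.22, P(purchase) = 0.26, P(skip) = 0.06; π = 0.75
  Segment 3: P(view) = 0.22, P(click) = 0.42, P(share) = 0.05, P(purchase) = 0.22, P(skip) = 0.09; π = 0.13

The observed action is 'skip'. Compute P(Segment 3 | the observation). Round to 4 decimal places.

By Bayes' theorem, P(k | x) = π_k f_k(x) / Σ_j π_j f_j(x).
Component likelihoods at x = 'skip':
  L_1 = P(skip | comp) = 0.30
  L_2 = P(skip | comp) = 0.06
  L_3 = P(skip | comp) = 0.09
Unnormalised posteriors:
  π_1·L_1 = 0.12 × 0.3 = 0.036
  π_2·L_2 = 0.75 × 0.06 = 0.045
  π_3·L_3 = 0.13 × 0.09 = 0.0117
Denominator: 0.036 + 0.045 + 0.0117 = 0.0927
Responsibility of Segment 3: 0.0117 / 0.0927 ≈ 0.1262

0.1262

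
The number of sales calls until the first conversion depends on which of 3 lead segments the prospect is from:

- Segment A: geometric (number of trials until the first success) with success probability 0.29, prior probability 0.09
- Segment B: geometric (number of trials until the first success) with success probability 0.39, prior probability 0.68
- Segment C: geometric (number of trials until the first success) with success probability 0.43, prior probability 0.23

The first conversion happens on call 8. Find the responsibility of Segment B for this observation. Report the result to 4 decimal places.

0.6593

The responsibility of component k is w_k f_k(x) divided by Σ_j w_j f_j(x).
Geometric probabilities:
  f_A = 0.0263758
  f_B = 0.0122567
  f_C = 0.00840606
Prior × likelihood for each component:
  w_A·f_A = 0.09 × 0.0263758 = 0.00237383
  w_B·f_B = 0.68 × 0.0122567 = 0.00833455
  w_C·f_C = 0.23 × 0.00840606 = 0.00193339
Denominator: 0.00237383 + 0.00833455 + 0.00193339 = 0.0126418
P(Segment B | x) ≈ 0.6593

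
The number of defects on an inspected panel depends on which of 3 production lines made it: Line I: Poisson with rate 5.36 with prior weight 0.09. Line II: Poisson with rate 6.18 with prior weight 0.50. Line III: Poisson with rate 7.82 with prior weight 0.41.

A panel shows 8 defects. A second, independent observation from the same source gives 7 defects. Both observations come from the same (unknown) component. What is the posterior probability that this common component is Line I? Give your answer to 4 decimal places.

P(component k | x) = w_k·f_k(x) / marginal(x), where marginal(x) = Σ_j w_j·f_j(x).
Since both observations come from the same component, the likelihood for component k is f_k(x₁)·f_k(x₂).
  p_I = [e^(−5.36)·5.36^8/8! = 0.0794291] × [0.118551] = 0.00941638
  p_II = [e^(−6.18)·6.18^8/8! = 0.109257] × [0.141432] = 0.0154524
  p_III = [e^(−7.82)·7.82^8/8! = 0.1393] × [0.142506] = 0.0198511
Multiply by the mixture weights:
  w_I·p_I = 0.09 × 0.00941638 = 0.000847474
  w_II·p_II = 0.50 × 0.0154524 = 0.00772621
  w_III·p_III = 0.41 × 0.0198511 = 0.00813895
Marginal: 0.000847474 + 0.00772621 + 0.00813895 = 0.0167126
P(Line I | x₁, x₂) ≈ 0.0507

0.0507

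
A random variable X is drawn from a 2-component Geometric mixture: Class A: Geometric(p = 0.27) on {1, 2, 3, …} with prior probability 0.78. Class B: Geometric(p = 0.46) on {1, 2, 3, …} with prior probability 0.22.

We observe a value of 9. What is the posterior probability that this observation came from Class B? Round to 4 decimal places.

0.0413

P(component k | x) = w_k·f_k(x) / marginal(x), where marginal(x) = Σ_j w_j·f_j(x).
Geometric probabilities:
  f_A = 0.27·(1−0.27)^8 = 0.27·0.080646 = 0.0217744
  f_B = 0.46·(1−0.46)^8 = 0.46·0.0072302 = 0.00332589
Unnormalised posteriors:
  w_A·f_A = 0.78 × 0.0217744 = 0.016984
  w_B·f_B = 0.22 × 0.00332589 = 0.000731696
Sum: 0.016984 + 0.000731696 = 0.0177157
P(Class B | data) = 0.000731696 / 0.0177157 ≈ 0.0413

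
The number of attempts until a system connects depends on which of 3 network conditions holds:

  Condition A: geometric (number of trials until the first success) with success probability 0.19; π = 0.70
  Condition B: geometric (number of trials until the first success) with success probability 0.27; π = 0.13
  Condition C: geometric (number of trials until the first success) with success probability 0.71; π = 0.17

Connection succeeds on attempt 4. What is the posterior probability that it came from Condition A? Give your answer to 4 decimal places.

Apply Bayes' rule: the posterior for each component is proportional to its prior times its likelihood at x.
Geometric probabilities:
  p_A = 0.19·(1−0.19)^3 = 0.19·0.531441 = 0.100974
  p_B = 0.27·(1−0.27)^3 = 0.27·0.389017 = 0.105035
  p_C = 0.71·(1−0.71)^3 = 0.71·0.024389 = 0.0173162
Prior × likelihood for each component:
  w_A·p_A = 0.70 × 0.100974 = 0.0706817
  w_B·p_B = 0.13 × 0.105035 = 0.0136545
  w_C·p_C = 0.17 × 0.0173162 = 0.00294375
Normaliser: 0.0706817 + 0.0136545 + 0.00294375 = 0.0872799
P(Condition A | x) = 0.0706817 / 0.0872799 ≈ 0.8098

0.8098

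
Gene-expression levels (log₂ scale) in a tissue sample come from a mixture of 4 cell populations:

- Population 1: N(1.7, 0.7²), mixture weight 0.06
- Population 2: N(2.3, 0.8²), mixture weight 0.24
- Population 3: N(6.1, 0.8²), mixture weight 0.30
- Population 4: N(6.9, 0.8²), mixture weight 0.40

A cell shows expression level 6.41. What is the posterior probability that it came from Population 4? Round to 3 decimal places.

By Bayes' theorem, P(k | x) = π_k f_k(x) / Σ_j π_j f_j(x).
Component likelihoods at x = 6.41:
  L_1 = (1/(0.7·√(2π)))·exp(−(6.41−1.7)²/(2·0.7²)) = 0.569918·exp(-22.63684) = 8.40928e-11
  L_2 = (1/(0.8·√(2π)))·exp(−(6.41−2.3)²/(2·0.8²)) = 0.498678·exp(-13.19695) = 9.2567e-07
  L_3 = (1/(0.8·√(2π)))·exp(−(6.41−6.1)²/(2·0.8²)) = 0.498678·exp(-0.07508) = 0.462609
  L_4 = (1/(0.8·√(2π)))·exp(−(6.41−6.9)²/(2·0.8²)) = 0.498678·exp(-0.18758) = 0.413386
Unnormalised posteriors:
  π_1·L_1 = 0.06 × 8.40928e-11 = 5.04557e-12
  π_2·L_2 = 0.24 × 9.2567e-07 = 2.22161e-07
  π_3·L_3 = 0.30 × 0.462609 = 0.138783
  π_4·L_4 = 0.40 × 0.413386 = 0.165354
Denominator: 5.04557e-12 + 2.22161e-07 + 0.138783 + 0.165354 = 0.304137
P(Population 4 | data) ≈ 0.544

0.544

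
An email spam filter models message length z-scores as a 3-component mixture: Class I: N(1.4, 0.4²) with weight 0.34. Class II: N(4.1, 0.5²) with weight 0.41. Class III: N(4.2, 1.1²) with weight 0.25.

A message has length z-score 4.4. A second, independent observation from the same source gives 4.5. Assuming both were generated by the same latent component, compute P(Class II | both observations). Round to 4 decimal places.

Posterior ∝ prior × likelihood, so P(k | x) ∝ w_k f_k(x); normalise over all components.
Since both observations come from the same component, the likelihood for component k is f_k(x₁)·f_k(x₂).
  f_I = [(1/(0.4·√(2π)))·exp(−(4.4−1.4)²/(2·0.4²)) = 0.997356·exp(-28.12500) = 6.0858e-13] × [9.04574e-14] = 5.50506e-26
  f_II = [(1/(0.5·√(2π)))·exp(−(4.4−4.1)²/(2·0.5²)) = 0.797885·exp(-0.18000) = 0.666449] × [0.579383] = 0.386129
  f_III = [(1/(1.1·√(2π)))·exp(−(4.4−4.2)²/(2·1.1²)) = 0.362675·exp(-0.01653) = 0.356729] × [0.349435] = 0.124654
Multiply by the mixture weights:
  w_I·f_I = 0.34 × 5.50506e-26 = 1.87172e-26
  w_II·f_II = 0.41 × 0.386129 = 0.158313
  w_III·f_III = 0.25 × 0.124654 = 0.0311634
Denominator: 1.87172e-26 + 0.158313 + 0.0311634 = 0.189476
P(Class II | x₁, x₂) = 0.158313 / 0.189476 ≈ 0.8355

0.8355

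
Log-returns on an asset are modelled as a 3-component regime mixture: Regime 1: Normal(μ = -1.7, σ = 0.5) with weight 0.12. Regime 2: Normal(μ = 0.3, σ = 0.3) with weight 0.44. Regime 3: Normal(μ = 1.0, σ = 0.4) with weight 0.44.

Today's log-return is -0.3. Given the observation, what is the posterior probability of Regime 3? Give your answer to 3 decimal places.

P(component k | x) = w_k·f_k(x) / marginal(x), where marginal(x) = Σ_j w_j·f_j(x).
Normal densities:
  L_1 = (1/(0.5·√(2π)))·exp(−(-0.3−-1.7)²/(2·0.5²)) = 0.797885·exp(-3.92000) = 0.0158309
  L_2 = (1/(0.3·√(2π)))·exp(−(-0.3−0.3)²/(2·0.3²)) = 1.329808·exp(-2.00000) = 0.17997
  L_3 = (1/(0.4·√(2π)))·exp(−(-0.3−1.0)²/(2·0.4²)) = 0.997356·exp(-5.28125) = 0.00507262
Prior × likelihood for each component:
  w_1·L_1 = 0.12 × 0.0158309 = 0.00189971
  w_2·L_2 = 0.44 × 0.17997 = 0.0791868
  w_3·L_3 = 0.44 × 0.00507262 = 0.00223195
Marginal: 0.00189971 + 0.0791868 + 0.00223195 = 0.0833184
Responsibility of Regime 3: 0.00223195 / 0.0833184 ≈ 0.027

0.027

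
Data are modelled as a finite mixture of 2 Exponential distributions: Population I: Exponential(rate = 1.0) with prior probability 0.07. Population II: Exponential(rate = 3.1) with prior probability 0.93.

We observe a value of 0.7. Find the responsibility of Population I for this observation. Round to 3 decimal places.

Posterior ∝ prior × likelihood, so P(k | x) ∝ w_k f_k(x); normalise over all components.
Evaluate each component's likelihood at the observed value:
  L_I = 1.0·e^(−1.0·0.7) = 1.0·e^(−0.7000) = 0.496585
  L_II = 3.1·e^(−3.1·0.7) = 3.1·e^(−2.1700) = 0.353951
Multiply by the mixture weights:
  w_I·L_I = 0.07 × 0.496585 = 0.034761
  w_II·L_II = 0.93 × 0.353951 = 0.329174
Denominator: 0.034761 + 0.329174 = 0.363935
P(Population I | x) ≈ 0.096

0.096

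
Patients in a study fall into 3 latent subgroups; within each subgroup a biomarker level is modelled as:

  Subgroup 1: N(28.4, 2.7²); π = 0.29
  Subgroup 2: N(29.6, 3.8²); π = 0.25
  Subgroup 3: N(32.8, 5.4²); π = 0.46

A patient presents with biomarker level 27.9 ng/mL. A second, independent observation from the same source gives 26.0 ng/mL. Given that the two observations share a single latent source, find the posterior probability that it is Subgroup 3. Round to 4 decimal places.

0.1152

By Bayes' theorem, P(k | x) = π_k f_k(x) / Σ_j π_j f_j(x).
Since both observations come from the same component, the likelihood for component k is f_k(x₁)·f_k(x₂).
  p_1 = [(1/(2.7·√(2π)))·exp(−(27.9−28.4)²/(2·2.7²)) = 0.147756·exp(-0.01715) = 0.145244] × [0.0995344] = 0.0144568
  p_2 = [(1/(3.8·√(2π)))·exp(−(27.9−29.6)²/(2·3.8²)) = 0.104985·exp(-0.10007) = 0.0949876] × [0.0670248] = 0.00636652
  p_3 = [(1/(5.4·√(2π)))·exp(−(27.9−32.8)²/(2·5.4²)) = 0.073878·exp(-0.41169) = 0.0489463] × [0.0334332] = 0.00163643
Multiply by the mixture weights:
  π_1·p_1 = 0.29 × 0.0144568 = 0.00419248
  π_2·p_2 = 0.25 × 0.00636652 = 0.00159163
  π_3·p_3 = 0.46 × 0.00163643 = 0.000752759
Marginal: 0.00419248 + 0.00159163 + 0.000752759 = 0.00653687
So the posterior for Subgroup 3 is 0.000752759 / 0.00653687 ≈ 0.1152.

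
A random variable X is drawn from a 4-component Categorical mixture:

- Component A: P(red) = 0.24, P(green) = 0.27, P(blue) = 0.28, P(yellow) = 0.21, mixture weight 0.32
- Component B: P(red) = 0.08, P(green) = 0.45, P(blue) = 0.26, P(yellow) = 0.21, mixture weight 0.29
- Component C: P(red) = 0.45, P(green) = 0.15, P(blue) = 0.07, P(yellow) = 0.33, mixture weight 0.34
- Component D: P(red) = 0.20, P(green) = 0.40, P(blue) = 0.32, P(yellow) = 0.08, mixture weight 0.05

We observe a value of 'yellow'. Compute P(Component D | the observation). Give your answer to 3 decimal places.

0.016

The responsibility of component k is π_k f_k(x) divided by Σ_j π_j f_j(x).
Component likelihoods at x = 'yellow':
  p_A = P(yellow | comp) = 0.21
  p_B = P(yellow | comp) = 0.21
  p_C = P(yellow | comp) = 0.33
  p_D = P(yellow | comp) = 0.08
Weight by the priors:
  π_A·p_A = 0.32 × 0.21 = 0.0672
  π_B·p_B = 0.29 × 0.21 = 0.0609
  π_C·p_C = 0.34 × 0.33 = 0.1122
  π_D·p_D = 0.05 × 0.08 = 0.004
Sum: 0.0672 + 0.0609 + 0.1122 + 0.004 = 0.2443
P(Component D | data) = 0.004 / 0.2443 ≈ 0.016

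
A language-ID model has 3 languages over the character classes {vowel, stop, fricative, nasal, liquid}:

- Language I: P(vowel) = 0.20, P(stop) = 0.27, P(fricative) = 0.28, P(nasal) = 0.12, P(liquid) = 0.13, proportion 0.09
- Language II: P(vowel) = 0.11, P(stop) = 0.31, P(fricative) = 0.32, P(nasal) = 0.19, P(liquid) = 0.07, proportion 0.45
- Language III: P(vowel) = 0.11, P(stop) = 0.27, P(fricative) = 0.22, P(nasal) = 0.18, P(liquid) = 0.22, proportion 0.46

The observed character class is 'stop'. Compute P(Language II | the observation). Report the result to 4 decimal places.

By Bayes' theorem, P(k | x) = π_k f_k(x) / Σ_j π_j f_j(x).
Component likelihoods at x = 'stop':
  f_I = 0.27
  f_II = 0.31
  f_III = 0.27
Unnormalised posteriors:
  π_I·f_I = 0.09 × 0.27 = 0.0243
  π_II·f_II = 0.45 × 0.31 = 0.1395
  π_III·f_III = 0.46 × 0.27 = 0.1242
Denominator: 0.0243 + 0.1395 + 0.1242 = 0.288
So the posterior for Language II is 0.1395 / 0.288 ≈ 0.4844.

0.4844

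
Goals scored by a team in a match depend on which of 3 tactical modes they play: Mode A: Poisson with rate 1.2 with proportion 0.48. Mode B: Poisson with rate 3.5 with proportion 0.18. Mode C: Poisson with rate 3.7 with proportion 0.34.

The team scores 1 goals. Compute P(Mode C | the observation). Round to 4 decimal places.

Posterior ∝ prior × likelihood, so P(k | x) ∝ w_k f_k(x); normalise over all components.
Component likelihoods at x = 1 goals:
  p_A = e^(−1.2)·1.2^1/1! = 0.361433
  p_B = e^(−3.5)·3.5^1/1! = 0.105691
  p_C = e^(−3.7)·3.7^1/1! = 0.091477
Weight by the priors:
  w_A·p_A = 0.48 × 0.361433 = 0.173488
  w_B·p_B = 0.18 × 0.105691 = 0.0190244
  w_C·p_C = 0.34 × 0.091477 = 0.0311022
Sum: 0.173488 + 0.0190244 + 0.0311022 = 0.223614
P(Mode C | the observation) = 0.0311022 / 0.223614 ≈ 0.1391

0.1391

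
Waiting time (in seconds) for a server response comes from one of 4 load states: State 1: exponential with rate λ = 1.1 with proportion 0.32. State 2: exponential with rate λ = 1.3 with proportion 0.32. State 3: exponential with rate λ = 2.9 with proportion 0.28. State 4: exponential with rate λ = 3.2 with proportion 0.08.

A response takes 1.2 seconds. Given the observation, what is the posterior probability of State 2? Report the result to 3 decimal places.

0.412

Posterior ∝ prior × likelihood, so P(k | x) ∝ w_k f_k(x); normalise over all components.
Component likelihoods at x = 1.2 seconds:
  f_1 = 1.1·e^(−1.1·1.2) = 1.1·e^(−1.3200) = 0.293849
  f_2 = 1.3·e^(−1.3·1.2) = 1.3·e^(−1.5600) = 0.273177
  f_3 = 2.9·e^(−2.9·1.2) = 2.9·e^(−3.4800) = 0.0893415
  f_4 = 3.2·e^(−3.2·1.2) = 3.2·e^(−3.8400) = 0.0687795
Multiply by the mixture weights:
  w_1·f_1 = 0.32 × 0.293849 = 0.0940316
  w_2·f_2 = 0.32 × 0.273177 = 0.0874166
  w_3·f_3 = 0.28 × 0.0893415 = 0.0250156
  w_4·f_4 = 0.08 × 0.0687795 = 0.00550236
Sum: 0.0940316 + 0.0874166 + 0.0250156 + 0.00550236 = 0.211966
P(State 2 | x) ≈ 0.412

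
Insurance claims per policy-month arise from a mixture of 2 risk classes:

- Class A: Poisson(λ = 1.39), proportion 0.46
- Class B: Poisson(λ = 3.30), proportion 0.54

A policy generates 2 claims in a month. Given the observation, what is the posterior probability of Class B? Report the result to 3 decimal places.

0.495

Apply Bayes' rule: the posterior for each component is proportional to its prior times its likelihood at x.
Poisson probabilities:
  L_A = e^(−1.39)·1.39^2/2! = 0.240619
  L_B = e^(−3.30)·3.30^2/2! = 0.200829
Weight by the priors:
  π_A·L_A = 0.46 × 0.240619 = 0.110685
  π_B·L_B = 0.54 × 0.200829 = 0.108448
Normaliser: 0.110685 + 0.108448 = 0.219132
P(Class B | x) ≈ 0.495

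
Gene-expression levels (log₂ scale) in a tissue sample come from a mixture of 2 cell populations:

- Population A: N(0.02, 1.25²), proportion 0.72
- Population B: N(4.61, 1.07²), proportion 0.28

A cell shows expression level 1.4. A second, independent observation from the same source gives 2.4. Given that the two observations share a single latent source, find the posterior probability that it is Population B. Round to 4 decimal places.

P(component k | x) = π_k·f_k(x) / marginal(x), where marginal(x) = Σ_j π_j·f_j(x).
Since both observations come from the same component, the likelihood for component k is f_k(x₁)·f_k(x₂).
  p_A = [(1/(1.25·√(2π)))·exp(−(1.4−0.02)²/(2·1.25²)) = 0.319154·exp(-0.60941) = 0.173515] × [0.0520948] = 0.00903924
  p_B = [(1/(1.07·√(2π)))·exp(−(1.4−4.61)²/(2·1.07²)) = 0.372843·exp(-4.50000) = 0.00414191] × [0.0441758] = 0.000182972
Prior × likelihood for each component:
  π_A·p_A = 0.72 × 0.00903924 = 0.00650825
  π_B·p_B = 0.28 × 0.000182972 = 5.12323e-05
Marginal: 0.00650825 + 5.12323e-05 = 0.00655949
P(Population B | data) ≈ 0.0078

0.0078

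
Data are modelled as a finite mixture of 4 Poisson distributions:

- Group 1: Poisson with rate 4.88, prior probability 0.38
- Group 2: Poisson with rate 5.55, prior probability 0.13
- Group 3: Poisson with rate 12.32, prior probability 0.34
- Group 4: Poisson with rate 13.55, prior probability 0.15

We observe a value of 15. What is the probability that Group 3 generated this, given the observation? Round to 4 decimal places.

0.6488

The responsibility of component k is π_k f_k(x) divided by Σ_j π_j f_j(x).
Evaluate each component's likelihood at the observed value:
  f_1 = e^(−4.88)·4.88^15/15! = 0.000123152
  f_2 = e^(−5.55)·5.55^15/15! = 0.000434071
  f_3 = e^(−12.32)·12.32^15/15! = 0.0780105
  f_4 = e^(−13.55)·13.55^15/15! = 0.0950385
Multiply by the mixture weights:
  π_1·f_1 = 0.38 × 0.000123152 = 4.67977e-05
  π_2·f_2 = 0.13 × 0.000434071 = 5.64292e-05
  π_3·f_3 = 0.34 × 0.0780105 = 0.0265236
  π_4·f_4 = 0.15 × 0.0950385 = 0.0142558
Evidence: 4.67977e-05 + 5.64292e-05 + 0.0265236 + 0.0142558 = 0.0408826
Responsibility of Group 3: 0.0265236 / 0.0408826 ≈ 0.6488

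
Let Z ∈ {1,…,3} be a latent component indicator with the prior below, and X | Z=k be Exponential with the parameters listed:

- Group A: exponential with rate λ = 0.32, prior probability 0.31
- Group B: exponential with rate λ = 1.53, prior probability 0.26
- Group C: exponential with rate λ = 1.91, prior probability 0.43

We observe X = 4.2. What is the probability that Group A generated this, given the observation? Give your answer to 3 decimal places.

0.966

By Bayes' theorem, P(k | x) = P(Z=k) f_k(x) / Σ_j P(Z=j) f_j(x).
Exponential densities:
  p_A = 0.0834561
  p_B = 0.00247694
  p_C = 0.000626791
Unnormalised posteriors:
  P(Z=A)·p_A = 0.31 × 0.0834561 = 0.0258714
  P(Z=B)·p_B = 0.26 × 0.00247694 = 0.000644004
  P(Z=C)·p_C = 0.43 × 0.000626791 = 0.00026952
Denominator: 0.0258714 + 0.000644004 + 0.00026952 = 0.0267849
P(Group A | x) = 0.0258714 / 0.0267849 ≈ 0.966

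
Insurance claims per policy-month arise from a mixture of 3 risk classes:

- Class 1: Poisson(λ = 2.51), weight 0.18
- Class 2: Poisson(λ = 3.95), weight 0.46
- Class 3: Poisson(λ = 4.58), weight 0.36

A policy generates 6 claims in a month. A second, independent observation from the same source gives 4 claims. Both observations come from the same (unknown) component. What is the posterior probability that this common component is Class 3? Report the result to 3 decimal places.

0.476

The responsibility of component k is P(Z=k) f_k(x) divided by Σ_j P(Z=j) f_j(x).
Since both observations come from the same component, the likelihood for component k is f_k(x₁)·f_k(x₂).
  p_1 = [e^(−2.51)·2.51^6/6! = 0.0282248] × [0.134402] = 0.00379346
  p_2 = [e^(−3.95)·3.95^6/6! = 0.101575] × [0.195305] = 0.0198381
  p_3 = [e^(−4.58)·4.58^6/6! = 0.131459] × [0.18801] = 0.0247157
Multiply by the mixture weights:
  P(Z=1)·p_1 = 0.18 × 0.00379346 = 0.000682822
  P(Z=2)·p_2 = 0.46 × 0.0198381 = 0.00912554
  P(Z=3)·p_3 = 0.36 × 0.0247157 = 0.00889767
Normaliser: 0.000682822 + 0.00912554 + 0.00889767 = 0.018706
P(Class 3 | x) ≈ 0.476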